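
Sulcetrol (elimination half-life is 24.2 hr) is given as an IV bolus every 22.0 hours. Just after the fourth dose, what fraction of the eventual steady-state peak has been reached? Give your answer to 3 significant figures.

0.920

k = ln 2 / 24.2 = 0.02864 hr⁻¹
f_n = 1 − e^(−nkτ) = 1 − e^(−4 × 0.02864 × 22.0) = 1 − e^(−2.521) = 1 − 0.08042 ≈ 0.920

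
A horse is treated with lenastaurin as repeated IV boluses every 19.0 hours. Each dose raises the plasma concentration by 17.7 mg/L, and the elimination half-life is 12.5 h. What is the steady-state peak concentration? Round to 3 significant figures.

27.2 mg/L

k = ln 2 / 12.5 = 0.05545 h⁻¹
Fraction remaining after one interval: e^(−kτ) = e^(−0.05545 × 19.0) = 0.3487
R = 1 / (1 − 0.3487) = 1.535
Css,max = 17.7 × 1.535 ≈ 27.2 mg/L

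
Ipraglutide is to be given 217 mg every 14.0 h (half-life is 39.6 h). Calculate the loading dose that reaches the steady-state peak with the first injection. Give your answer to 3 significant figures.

998 mg

k = ln 2 / 39.6 = 0.01750 h⁻¹
Accumulation ratio R = 1 / (1 − e^(−kτ)) = 1 / (1 − e^(−0.01750×14.0)) = 1 / (1 − 0.7827) = 4.601
Loading dose = maintenance dose × R = 217 × 4.601 ≈ 998 mg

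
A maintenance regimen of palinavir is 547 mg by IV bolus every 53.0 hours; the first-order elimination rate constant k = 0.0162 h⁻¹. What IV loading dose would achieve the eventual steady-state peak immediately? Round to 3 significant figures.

949 mg

Accumulation ratio R = 1 / (1 − e^(−kτ)) = 1 / (1 − e^(−0.01620×53.0)) = 1 / (1 − 0.4238) = 1.735
Loading dose = maintenance dose × R = 547 × 1.735 ≈ 949 mg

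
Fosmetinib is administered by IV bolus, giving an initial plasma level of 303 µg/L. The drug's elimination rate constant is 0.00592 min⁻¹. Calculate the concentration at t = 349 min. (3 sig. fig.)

C(t) = C₀ e^(−kt) = 303 × e^(−0.005920 × 349) = 303 × e^(−2.066) = 303 × 0.1267 ≈ 38.4 µg/L

38.4 µg/L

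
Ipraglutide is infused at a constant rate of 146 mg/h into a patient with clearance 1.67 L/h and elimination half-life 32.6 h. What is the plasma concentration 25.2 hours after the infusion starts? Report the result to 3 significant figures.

36.3 mg/L

Css = rate / CL = 146 / 1.67 = 87.43 mg/L
k = ln 2 / 32.6 = 0.02126 h⁻¹
C(t) = Css (1 − e^(−kt)) = 87.43 × (1 − e^(−0.5358)) = 87.43 × 0.4148 ≈ 36.3 mg/L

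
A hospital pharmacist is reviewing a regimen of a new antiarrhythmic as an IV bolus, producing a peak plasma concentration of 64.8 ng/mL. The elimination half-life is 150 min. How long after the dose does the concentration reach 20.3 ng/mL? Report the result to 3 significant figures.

251 minutes

k = ln 2 / 150 = 0.004621 min⁻¹
C(t) = C₀ e^(−kt)  ⇒  t = ln(C₀/C) / k
t = ln(64.8/20.3) / 0.004621 = 1.161 / 0.004621 ≈ 251 minutes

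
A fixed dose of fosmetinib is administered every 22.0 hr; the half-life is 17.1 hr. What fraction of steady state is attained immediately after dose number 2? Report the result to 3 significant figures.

0.832

k = ln 2 / 17.1 = 0.04053 hr⁻¹
f_n = 1 − e^(−nkτ) = 1 − e^(−2 × 0.04053 × 22.0) = 1 − e^(−1.784) = 1 − 0.1680 ≈ 0.832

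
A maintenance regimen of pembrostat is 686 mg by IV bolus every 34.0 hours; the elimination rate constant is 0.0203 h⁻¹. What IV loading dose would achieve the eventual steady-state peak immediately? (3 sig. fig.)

Accumulation ratio R = 1 / (1 − e^(−kτ)) = 1 / (1 − e^(−0.02030×34.0)) = 1 / (1 − 0.5015) = 2.006
Loading dose = maintenance dose × R = 686 × 2.006 ≈ 1380 mg

1380 mg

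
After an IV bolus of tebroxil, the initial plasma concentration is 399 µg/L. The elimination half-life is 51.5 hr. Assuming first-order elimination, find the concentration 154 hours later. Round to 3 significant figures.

k = ln 2 / 51.5 = 0.01346 hr⁻¹
154 hr is 2.990 half-lives, so C = 399 × (1/2)^2.990 = 399 × 0.1258 ≈ 50.2 µg/L

50.2 µg/L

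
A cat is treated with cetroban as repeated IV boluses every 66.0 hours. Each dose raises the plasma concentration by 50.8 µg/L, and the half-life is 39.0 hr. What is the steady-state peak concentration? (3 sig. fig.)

73.6 µg/L

k = ln 2 / 39.0 = 0.01777 hr⁻¹
Fraction remaining after one interval: e^(−kτ) = e^(−0.01777 × 66.0) = 0.3094
R = 1 / (1 − 0.3094) = 1.448
Css,max = 50.8 × 1.448 ≈ 73.6 µg/L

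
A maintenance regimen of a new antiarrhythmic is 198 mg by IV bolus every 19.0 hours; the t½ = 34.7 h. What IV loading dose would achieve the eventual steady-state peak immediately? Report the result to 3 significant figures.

k = ln 2 / 34.7 = 0.01998 h⁻¹
Accumulation ratio R = 1 / (1 − e^(−kτ)) = 1 / (1 − e^(−0.01998×19.0)) = 1 / (1 − 0.6842) = 3.166
Loading dose = maintenance dose × R = 198 × 3.166 ≈ 627 mg

627 mg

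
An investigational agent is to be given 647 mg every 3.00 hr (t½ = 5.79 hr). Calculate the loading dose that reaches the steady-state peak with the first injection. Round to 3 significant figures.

2140 mg

k = ln 2 / 5.79 = 0.1197 hr⁻¹
Accumulation ratio R = 1 / (1 − e^(−kτ)) = 1 / (1 − e^(−0.1197×3.00)) = 1 / (1 − 0.6983) = 3.314
Loading dose = maintenance dose × R = 647 × 3.314 ≈ 2140 mg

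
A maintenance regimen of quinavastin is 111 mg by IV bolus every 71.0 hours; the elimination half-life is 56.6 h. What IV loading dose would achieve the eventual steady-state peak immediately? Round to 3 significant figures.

191 mg

k = ln 2 / 56.6 = 0.01225 h⁻¹
Accumulation ratio R = 1 / (1 − e^(−kτ)) = 1 / (1 − e^(−0.01225×71.0)) = 1 / (1 − 0.4192) = 1.722
Loading dose = maintenance dose × R = 111 × 1.722 ≈ 191 mg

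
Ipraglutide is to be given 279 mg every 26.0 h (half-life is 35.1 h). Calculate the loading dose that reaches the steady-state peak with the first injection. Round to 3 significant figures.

695 mg

k = ln 2 / 35.1 = 0.01975 h⁻¹
Accumulation ratio R = 1 / (1 − e^(−kτ)) = 1 / (1 − e^(−0.01975×26.0)) = 1 / (1 − 0.5984) = 2.490
Loading dose = maintenance dose × R = 279 × 2.490 ≈ 695 mg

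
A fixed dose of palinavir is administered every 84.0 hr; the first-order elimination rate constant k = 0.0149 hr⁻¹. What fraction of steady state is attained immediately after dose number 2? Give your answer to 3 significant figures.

f_n = 1 − e^(−nkτ) = 1 − e^(−2 × 0.01490 × 84.0) = 1 − e^(−2.503) = 1 − 0.08182 ≈ 0.918

0.918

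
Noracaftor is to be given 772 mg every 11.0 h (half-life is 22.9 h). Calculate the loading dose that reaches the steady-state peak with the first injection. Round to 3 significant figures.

2730 mg

k = ln 2 / 22.9 = 0.03027 h⁻¹
Accumulation ratio R = 1 / (1 − e^(−kτ)) = 1 / (1 − e^(−0.03027×11.0)) = 1 / (1 − 0.7168) = 3.531
Loading dose = maintenance dose × R = 772 × 3.531 ≈ 2730 mg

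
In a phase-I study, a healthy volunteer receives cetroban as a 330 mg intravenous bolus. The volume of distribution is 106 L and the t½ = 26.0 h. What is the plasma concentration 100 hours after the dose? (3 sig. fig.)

C₀ = dose / V = 330 / 106 = 3.113 µg/mL
k = ln 2 / 26.0 = 0.02666 h⁻¹
C(t) = C₀ e^(−kt) = 3.113 × e^(−0.02666 × 100) = 3.113 × e^(−2.666) = 3.113 × 0.06953 ≈ 0.216 µg/mL

0.216 µg/mL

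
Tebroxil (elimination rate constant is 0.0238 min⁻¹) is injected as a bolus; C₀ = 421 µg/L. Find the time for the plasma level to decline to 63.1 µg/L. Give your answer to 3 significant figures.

79.7 minutes

C(t) = C₀ e^(−kt)  ⇒  t = ln(C₀/C) / k
t = ln(421/63.1) / 0.02380 = 1.898 / 0.02380 ≈ 79.7 minutes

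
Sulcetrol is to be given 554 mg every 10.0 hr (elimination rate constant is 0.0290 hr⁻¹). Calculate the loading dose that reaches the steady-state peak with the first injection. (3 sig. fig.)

Accumulation ratio R = 1 / (1 − e^(−kτ)) = 1 / (1 − e^(−0.02900×10.0)) = 1 / (1 − 0.7483) = 3.972
Loading dose = maintenance dose × R = 554 × 3.972 ≈ 2200 mg

2200 mg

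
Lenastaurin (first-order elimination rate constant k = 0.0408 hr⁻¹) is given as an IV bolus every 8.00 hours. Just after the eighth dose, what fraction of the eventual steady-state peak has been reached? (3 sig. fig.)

f_n = 1 − e^(−nkτ) = 1 − e^(−8 × 0.04080 × 8.00) = 1 − e^(−2.611) = 1 − 0.07345 ≈ 0.927

0.927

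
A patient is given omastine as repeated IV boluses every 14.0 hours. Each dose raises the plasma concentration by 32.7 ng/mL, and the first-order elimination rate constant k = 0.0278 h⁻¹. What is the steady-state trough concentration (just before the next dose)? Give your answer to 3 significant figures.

Fraction remaining after one interval: e^(−kτ) = e^(−0.02780 × 14.0) = 0.6776
R = 1 / (1 − 0.6776) = 3.102
Css,max = 32.7 × 3.102 = 101.4 ng/mL
Css,min = Css,max × e^(−kτ) = 101.4 × 0.6776 ≈ 68.7 ng/mL

68.7 ng/mL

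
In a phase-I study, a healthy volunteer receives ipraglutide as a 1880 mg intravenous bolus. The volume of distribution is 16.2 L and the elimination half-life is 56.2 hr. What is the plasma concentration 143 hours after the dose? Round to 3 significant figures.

19.9 µg/mL

C₀ = dose / V = 1880 / 16.2 = 116.0 µg/mL
k = ln 2 / 56.2 = 0.01233 hr⁻¹
C(t) = C₀ e^(−kt) = 116.0 × e^(−0.01233 × 143) = 116.0 × e^(−1.764) = 116.0 × 0.1714 ≈ 19.9 µg/mL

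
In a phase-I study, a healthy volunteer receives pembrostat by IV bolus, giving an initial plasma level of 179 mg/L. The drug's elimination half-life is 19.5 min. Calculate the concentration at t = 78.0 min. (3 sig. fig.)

11.2 mg/L

k = ln 2 / 19.5 = 0.03555 min⁻¹
C(t) = C₀ e^(−kt) = 179 × e^(−0.03555 × 78.0) = 179 × e^(−2.773) = 179 × 0.06250 ≈ 11.2 mg/L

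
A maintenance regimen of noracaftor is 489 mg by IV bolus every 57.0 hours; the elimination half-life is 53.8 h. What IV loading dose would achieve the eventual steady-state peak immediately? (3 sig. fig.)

k = ln 2 / 53.8 = 0.01288 h⁻¹
Accumulation ratio R = 1 / (1 − e^(−kτ)) = 1 / (1 − e^(−0.01288×57.0)) = 1 / (1 − 0.4798) = 1.922
Loading dose = maintenance dose × R = 489 × 1.922 ≈ 940 mg

940 mg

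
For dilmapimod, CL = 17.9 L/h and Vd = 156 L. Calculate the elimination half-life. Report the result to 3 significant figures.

k = CL / V = 17.9 / 156 = 0.1147 h⁻¹
t½ = ln 2 / k = ln 2 / 0.1147 ≈ 6.04 hours

6.04 hours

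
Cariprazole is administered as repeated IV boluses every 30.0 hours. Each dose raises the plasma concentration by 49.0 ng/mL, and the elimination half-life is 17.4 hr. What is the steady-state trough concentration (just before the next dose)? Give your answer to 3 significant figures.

k = ln 2 / 17.4 = 0.03984 hr⁻¹
Fraction remaining after one interval: e^(−kτ) = e^(−0.03984 × 30.0) = 0.3027
R = 1 / (1 − 0.3027) = 1.434
Css,max = 49.0 × 1.434 = 70.27 ng/mL
Css,min = Css,max × e^(−kτ) = 70.27 × 0.3027 ≈ 21.3 ng/mL

21.3 ng/mL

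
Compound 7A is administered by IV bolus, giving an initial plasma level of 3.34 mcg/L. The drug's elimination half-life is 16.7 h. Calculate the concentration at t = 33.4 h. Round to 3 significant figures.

k = ln 2 / 16.7 = 0.04151 h⁻¹
33.4 h is 2.000 half-lives, so C = 3.34 × (1/2)^2.000 = 3.34 × 0.2500 ≈ 0.835 mcg/L

0.835 mcg/L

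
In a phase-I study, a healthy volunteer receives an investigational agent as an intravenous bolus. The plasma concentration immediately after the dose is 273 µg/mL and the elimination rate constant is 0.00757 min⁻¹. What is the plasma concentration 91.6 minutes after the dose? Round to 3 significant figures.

C(t) = C₀ e^(−kt) = 273 × e^(−0.007570 × 91.6) = 273 × e^(−0.6934) = 273 × 0.4999 ≈ 136 µg/mL

136 µg/mL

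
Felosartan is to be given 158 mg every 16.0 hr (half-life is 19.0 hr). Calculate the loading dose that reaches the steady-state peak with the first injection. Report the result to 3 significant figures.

k = ln 2 / 19.0 = 0.03648 hr⁻¹
Accumulation ratio R = 1 / (1 − e^(−kτ)) = 1 / (1 − e^(−0.03648×16.0)) = 1 / (1 − 0.5578) = 2.262
Loading dose = maintenance dose × R = 158 × 2.262 ≈ 357 mg

357 mg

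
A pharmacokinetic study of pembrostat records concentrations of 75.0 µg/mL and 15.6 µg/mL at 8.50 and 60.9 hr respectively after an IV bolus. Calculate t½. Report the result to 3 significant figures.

23.1 hours

k = ln(C₁/C₂) / (t₂ − t₁) = ln(75.0/15.6) / (60.9 − 8.50)
  = 1.570 / 52.40 = 0.02997 hr⁻¹
t½ = ln 2 / k = ln 2 / 0.02997 ≈ 23.1 hours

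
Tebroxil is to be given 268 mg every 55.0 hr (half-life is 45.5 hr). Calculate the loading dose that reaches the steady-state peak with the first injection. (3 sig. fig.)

472 mg

k = ln 2 / 45.5 = 0.01523 hr⁻¹
Accumulation ratio R = 1 / (1 − e^(−kτ)) = 1 / (1 − e^(−0.01523×55.0)) = 1 / (1 − 0.4326) = 1.763
Loading dose = maintenance dose × R = 268 × 1.763 ≈ 472 mg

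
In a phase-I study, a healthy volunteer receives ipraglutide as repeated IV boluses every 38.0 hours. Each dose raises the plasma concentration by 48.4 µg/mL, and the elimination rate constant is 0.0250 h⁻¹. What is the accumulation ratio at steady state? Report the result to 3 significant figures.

1.63

Fraction remaining after one interval: e^(−kτ) = e^(−0.02500 × 38.0) = 0.3867
R = 1 / (1 − 0.3867) = 1 / 0.6133 ≈ 1.63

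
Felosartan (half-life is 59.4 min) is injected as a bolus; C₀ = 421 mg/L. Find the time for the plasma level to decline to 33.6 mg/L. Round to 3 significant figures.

217 minutes

k = ln 2 / 59.4 = 0.01167 min⁻¹
C(t) = C₀ e^(−kt)  ⇒  t = ln(C₀/C) / k
t = ln(421/33.6) / 0.01167 = 2.528 / 0.01167 ≈ 217 minutes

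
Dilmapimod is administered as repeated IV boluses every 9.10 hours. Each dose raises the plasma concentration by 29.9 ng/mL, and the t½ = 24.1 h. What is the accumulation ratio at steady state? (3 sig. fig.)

k = ln 2 / 24.1 = 0.02876 h⁻¹
Fraction remaining after one interval: e^(−kτ) = e^(−0.02876 × 9.10) = 0.7697
R = 1 / (1 − 0.7697) = 1 / 0.2303 ≈ 4.34

4.34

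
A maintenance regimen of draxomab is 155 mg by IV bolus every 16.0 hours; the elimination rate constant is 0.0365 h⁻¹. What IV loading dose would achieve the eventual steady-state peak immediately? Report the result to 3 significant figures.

Accumulation ratio R = 1 / (1 − e^(−kτ)) = 1 / (1 − e^(−0.03650×16.0)) = 1 / (1 − 0.5577) = 2.261
Loading dose = maintenance dose × R = 155 × 2.261 ≈ 350 mg

350 mg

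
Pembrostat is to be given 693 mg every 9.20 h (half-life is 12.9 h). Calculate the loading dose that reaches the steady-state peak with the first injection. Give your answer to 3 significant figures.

1780 mg

k = ln 2 / 12.9 = 0.05373 h⁻¹
Accumulation ratio R = 1 / (1 − e^(−kτ)) = 1 / (1 − e^(−0.05373×9.20)) = 1 / (1 − 0.6100) = 2.564
Loading dose = maintenance dose × R = 693 × 2.564 ≈ 1780 mg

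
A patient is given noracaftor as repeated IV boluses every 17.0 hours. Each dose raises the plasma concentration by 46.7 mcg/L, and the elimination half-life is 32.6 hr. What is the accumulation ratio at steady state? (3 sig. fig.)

3.30

k = ln 2 / 32.6 = 0.02126 hr⁻¹
Fraction remaining after one interval: e^(−kτ) = e^(−0.02126 × 17.0) = 0.6967
R = 1 / (1 − 0.6967) = 1 / 0.3033 ≈ 3.30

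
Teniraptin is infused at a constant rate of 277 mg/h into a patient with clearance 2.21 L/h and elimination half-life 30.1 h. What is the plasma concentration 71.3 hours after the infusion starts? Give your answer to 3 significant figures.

Css = rate / CL = 277 / 2.21 = 125.3 mg/L
k = ln 2 / 30.1 = 0.02303 h⁻¹
C(t) = Css (1 − e^(−kt)) = 125.3 × (1 − e^(−1.642)) = 125.3 × 0.8064 ≈ 101 mg/L

101 mg/L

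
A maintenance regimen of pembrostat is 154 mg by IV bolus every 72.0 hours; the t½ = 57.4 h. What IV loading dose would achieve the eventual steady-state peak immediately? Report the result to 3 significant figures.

265 mg

k = ln 2 / 57.4 = 0.01208 h⁻¹
Accumulation ratio R = 1 / (1 − e^(−kτ)) = 1 / (1 − e^(−0.01208×72.0)) = 1 / (1 − 0.4192) = 1.722
Loading dose = maintenance dose × R = 154 × 1.722 ≈ 265 mg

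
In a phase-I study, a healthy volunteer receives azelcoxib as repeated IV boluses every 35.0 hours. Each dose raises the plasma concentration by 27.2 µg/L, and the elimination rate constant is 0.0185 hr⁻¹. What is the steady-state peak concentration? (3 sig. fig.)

Fraction remaining after one interval: e^(−kτ) = e^(−0.01850 × 35.0) = 0.5234
R = 1 / (1 − 0.5234) = 2.098
Css,max = 27.2 × 2.098 ≈ 57.1 µg/L

57.1 µg/L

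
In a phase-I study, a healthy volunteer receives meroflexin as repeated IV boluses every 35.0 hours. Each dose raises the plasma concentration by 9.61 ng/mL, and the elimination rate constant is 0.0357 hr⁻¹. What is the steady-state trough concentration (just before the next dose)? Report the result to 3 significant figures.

3.86 ng/mL

Fraction remaining after one interval: e^(−kτ) = e^(−0.03570 × 35.0) = 0.2866
R = 1 / (1 − 0.2866) = 1.402
Css,max = 9.61 × 1.402 = 13.47 ng/mL
Css,min = Css,max × e^(−kτ) = 13.47 × 0.2866 ≈ 3.86 ng/mL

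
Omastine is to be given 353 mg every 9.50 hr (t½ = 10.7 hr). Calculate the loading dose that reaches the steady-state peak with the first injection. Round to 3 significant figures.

k = ln 2 / 10.7 = 0.06478 hr⁻¹
Accumulation ratio R = 1 / (1 − e^(−kτ)) = 1 / (1 − e^(−0.06478×9.50)) = 1 / (1 − 0.5404) = 2.176
Loading dose = maintenance dose × R = 353 × 2.176 ≈ 768 mg

768 mg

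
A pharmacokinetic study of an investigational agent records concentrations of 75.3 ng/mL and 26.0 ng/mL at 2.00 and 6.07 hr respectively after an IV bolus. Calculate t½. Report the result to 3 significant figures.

2.65 hours

k = ln(C₁/C₂) / (t₂ − t₁) = ln(75.3/26.0) / (6.07 − 2.00)
  = 1.063 / 4.070 = 0.2613 hr⁻¹
t½ = ln 2 / k = ln 2 / 0.2613 ≈ 2.65 hours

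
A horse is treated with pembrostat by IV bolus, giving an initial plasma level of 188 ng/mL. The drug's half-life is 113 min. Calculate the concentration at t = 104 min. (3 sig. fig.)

99.3 ng/mL

k = ln 2 / 113 = 0.006134 min⁻¹
C(t) = C₀ e^(−kt) = 188 × e^(−0.006134 × 104) = 188 × e^(−0.6379) = 188 × 0.5284 ≈ 99.3 ng/mL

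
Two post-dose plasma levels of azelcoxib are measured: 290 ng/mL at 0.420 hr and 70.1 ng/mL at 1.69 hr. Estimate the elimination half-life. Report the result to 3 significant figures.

k = ln(C₁/C₂) / (t₂ − t₁) = ln(290/70.1) / (1.69 − 0.420)
  = 1.420 / 1.270 = 1.118 hr⁻¹
t½ = ln 2 / k = ln 2 / 1.118 ≈ 0.620 hours

0.620 hours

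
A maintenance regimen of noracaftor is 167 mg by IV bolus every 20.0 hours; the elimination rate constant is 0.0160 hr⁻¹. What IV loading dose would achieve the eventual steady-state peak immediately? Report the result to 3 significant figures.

Accumulation ratio R = 1 / (1 − e^(−kτ)) = 1 / (1 − e^(−0.01600×20.0)) = 1 / (1 − 0.7261) = 3.652
Loading dose = maintenance dose × R = 167 × 3.652 ≈ 610 mg

610 mg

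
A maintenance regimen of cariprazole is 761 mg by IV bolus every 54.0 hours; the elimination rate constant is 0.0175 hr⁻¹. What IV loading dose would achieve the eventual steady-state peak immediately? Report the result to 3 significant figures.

1240 mg

Accumulation ratio R = 1 / (1 − e^(−kτ)) = 1 / (1 − e^(−0.01750×54.0)) = 1 / (1 − 0.3887) = 1.636
Loading dose = maintenance dose × R = 761 × 1.636 ≈ 1240 mg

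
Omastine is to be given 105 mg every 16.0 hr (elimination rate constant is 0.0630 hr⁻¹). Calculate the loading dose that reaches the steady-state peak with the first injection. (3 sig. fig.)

165 mg

Accumulation ratio R = 1 / (1 − e^(−kτ)) = 1 / (1 − e^(−0.06300×16.0)) = 1 / (1 − 0.3649) = 1.575
Loading dose = maintenance dose × R = 105 × 1.575 ≈ 165 mg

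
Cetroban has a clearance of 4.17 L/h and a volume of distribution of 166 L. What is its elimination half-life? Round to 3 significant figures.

k = CL / V = 4.17 / 166 = 0.02512 h⁻¹
t½ = ln 2 / k = ln 2 / 0.02512 ≈ 27.6 hours

27.6 hours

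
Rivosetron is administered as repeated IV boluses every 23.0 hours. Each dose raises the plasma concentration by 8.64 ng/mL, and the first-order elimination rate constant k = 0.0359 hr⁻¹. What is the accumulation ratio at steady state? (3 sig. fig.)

1.78

Fraction remaining after one interval: e^(−kτ) = e^(−0.03590 × 23.0) = 0.4379
R = 1 / (1 − 0.4379) = 1 / 0.5621 ≈ 1.78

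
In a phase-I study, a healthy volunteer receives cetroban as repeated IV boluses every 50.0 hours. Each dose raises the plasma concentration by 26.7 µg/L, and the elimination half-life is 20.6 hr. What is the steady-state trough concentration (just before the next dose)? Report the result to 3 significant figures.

k = ln 2 / 20.6 = 0.03365 hr⁻¹
Fraction remaining after one interval: e^(−kτ) = e^(−0.03365 × 50.0) = 0.1859
R = 1 / (1 − 0.1859) = 1.228
Css,max = 26.7 × 1.228 = 32.80 µg/L
Css,min = Css,max × e^(−kτ) = 32.80 × 0.1859 ≈ 6.10 µg/L

6.10 µg/L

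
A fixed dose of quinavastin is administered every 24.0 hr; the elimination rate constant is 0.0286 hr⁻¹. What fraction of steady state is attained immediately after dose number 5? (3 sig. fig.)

f_n = 1 − e^(−nkτ) = 1 − e^(−5 × 0.02860 × 24.0) = 1 − e^(−3.432) = 1 − 0.03232 ≈ 0.968

0.968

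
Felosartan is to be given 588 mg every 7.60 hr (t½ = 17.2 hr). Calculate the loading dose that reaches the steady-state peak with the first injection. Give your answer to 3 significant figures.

k = ln 2 / 17.2 = 0.04030 hr⁻¹
Accumulation ratio R = 1 / (1 − e^(−kτ)) = 1 / (1 − e^(−0.04030×7.60)) = 1 / (1 − 0.7362) = 3.791
Loading dose = maintenance dose × R = 588 × 3.791 ≈ 2230 mg

2230 mg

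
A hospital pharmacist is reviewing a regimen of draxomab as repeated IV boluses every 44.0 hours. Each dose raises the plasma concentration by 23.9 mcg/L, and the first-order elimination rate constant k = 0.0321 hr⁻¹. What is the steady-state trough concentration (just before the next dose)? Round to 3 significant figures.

7.70 mcg/L

Fraction remaining after one interval: e^(−kτ) = e^(−0.03210 × 44.0) = 0.2436
R = 1 / (1 − 0.2436) = 1.322
Css,max = 23.9 × 1.322 = 31.60 mcg/L
Css,min = Css,max × e^(−kτ) = 31.60 × 0.2436 ≈ 7.70 mcg/L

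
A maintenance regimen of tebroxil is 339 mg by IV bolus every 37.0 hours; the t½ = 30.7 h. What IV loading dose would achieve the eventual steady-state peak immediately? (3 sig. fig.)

599 mg

k = ln 2 / 30.7 = 0.02258 h⁻¹
Accumulation ratio R = 1 / (1 − e^(−kτ)) = 1 / (1 − e^(−0.02258×37.0)) = 1 / (1 − 0.4337) = 1.766
Loading dose = maintenance dose × R = 339 × 1.766 ≈ 599 mg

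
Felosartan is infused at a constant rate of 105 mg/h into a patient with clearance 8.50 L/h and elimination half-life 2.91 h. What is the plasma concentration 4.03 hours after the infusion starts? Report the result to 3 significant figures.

Css = rate / CL = 105 / 8.50 = 12.35 µg/mL
k = ln 2 / 2.91 = 0.2382 h⁻¹
C(t) = Css (1 − e^(−kt)) = 12.35 × (1 − e^(−0.9599)) = 12.35 × 0.6171 ≈ 7.62 µg/mL

7.62 µg/mL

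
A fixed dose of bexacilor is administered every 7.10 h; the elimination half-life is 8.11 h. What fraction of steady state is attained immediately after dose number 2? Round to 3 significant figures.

k = ln 2 / 8.11 = 0.08547 h⁻¹
f_n = 1 − e^(−nkτ) = 1 − e^(−2 × 0.08547 × 7.10) = 1 − e^(−1.214) = 1 − 0.2971 ≈ 0.703

0.703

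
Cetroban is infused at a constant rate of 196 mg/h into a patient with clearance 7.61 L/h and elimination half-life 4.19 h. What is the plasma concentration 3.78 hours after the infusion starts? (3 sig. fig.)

Css = rate / CL = 196 / 7.61 = 25.76 mg/L
k = ln 2 / 4.19 = 0.1654 h⁻¹
C(t) = Css (1 − e^(−kt)) = 25.76 × (1 − e^(−0.6253)) = 25.76 × 0.4649 ≈ 12.0 mg/L

12.0 mg/L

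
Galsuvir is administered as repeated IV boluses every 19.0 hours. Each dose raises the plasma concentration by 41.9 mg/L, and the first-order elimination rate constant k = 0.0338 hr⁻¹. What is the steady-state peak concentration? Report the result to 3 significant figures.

Fraction remaining after one interval: e^(−kτ) = e^(−0.03380 × 19.0) = 0.5261
R = 1 / (1 − 0.5261) = 2.110
Css,max = 41.9 × 2.110 ≈ 88.4 mg/L

88.4 mg/L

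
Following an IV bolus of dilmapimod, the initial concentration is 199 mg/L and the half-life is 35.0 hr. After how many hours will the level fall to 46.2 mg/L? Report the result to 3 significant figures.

k = ln 2 / 35.0 = 0.01980 hr⁻¹
C(t) = C₀ e^(−kt)  ⇒  t = ln(C₀/C) / k
t = ln(199/46.2) / 0.01980 = 1.460 / 0.01980 ≈ 73.7 hours

73.7 hours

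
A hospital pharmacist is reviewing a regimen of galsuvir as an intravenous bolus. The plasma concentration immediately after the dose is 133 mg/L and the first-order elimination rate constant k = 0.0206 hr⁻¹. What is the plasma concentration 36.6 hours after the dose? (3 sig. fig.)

62.6 mg/L

C(t) = C₀ e^(−kt) = 133 × e^(−0.02060 × 36.6) = 133 × e^(−0.7540) = 133 × 0.4705 ≈ 62.6 mg/L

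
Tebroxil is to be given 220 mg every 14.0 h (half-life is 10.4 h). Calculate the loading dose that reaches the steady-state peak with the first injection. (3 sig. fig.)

363 mg

k = ln 2 / 10.4 = 0.06665 h⁻¹
Accumulation ratio R = 1 / (1 − e^(−kτ)) = 1 / (1 − e^(−0.06665×14.0)) = 1 / (1 − 0.3933) = 1.648
Loading dose = maintenance dose × R = 220 × 1.648 ≈ 363 mg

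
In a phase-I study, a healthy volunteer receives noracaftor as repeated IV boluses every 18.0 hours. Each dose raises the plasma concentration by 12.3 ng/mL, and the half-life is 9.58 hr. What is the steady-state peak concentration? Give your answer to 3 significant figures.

16.9 ng/mL

k = ln 2 / 9.58 = 0.07235 hr⁻¹
Fraction remaining after one interval: e^(−kτ) = e^(−0.07235 × 18.0) = 0.2719
R = 1 / (1 − 0.2719) = 1.373
Css,max = 12.3 × 1.373 ≈ 16.9 ng/mL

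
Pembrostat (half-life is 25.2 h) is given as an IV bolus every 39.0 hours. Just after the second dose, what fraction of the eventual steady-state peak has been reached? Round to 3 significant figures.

k = ln 2 / 25.2 = 0.02751 h⁻¹
f_n = 1 − e^(−nkτ) = 1 − e^(−2 × 0.02751 × 39.0) = 1 − e^(−2.145) = 1 − 0.1170 ≈ 0.883

0.883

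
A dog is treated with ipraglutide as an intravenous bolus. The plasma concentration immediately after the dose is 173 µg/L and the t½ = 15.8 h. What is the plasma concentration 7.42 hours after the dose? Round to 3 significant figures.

125 µg/L

k = ln 2 / 15.8 = 0.04387 h⁻¹
7.42 h is 0.4696 half-lives, so C = 173 × (1/2)^0.4696 = 173 × 0.7222 ≈ 125 µg/L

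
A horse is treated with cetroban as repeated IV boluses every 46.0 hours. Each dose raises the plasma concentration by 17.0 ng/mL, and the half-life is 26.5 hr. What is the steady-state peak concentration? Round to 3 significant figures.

24.3 ng/mL

k = ln 2 / 26.5 = 0.02616 hr⁻¹
Fraction remaining after one interval: e^(−kτ) = e^(−0.02616 × 46.0) = 0.3002
R = 1 / (1 − 0.3002) = 1.429
Css,max = 17.0 × 1.429 ≈ 24.3 ng/mL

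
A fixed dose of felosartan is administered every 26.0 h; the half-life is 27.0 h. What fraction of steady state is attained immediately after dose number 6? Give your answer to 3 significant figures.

0.982

k = ln 2 / 27.0 = 0.02567 h⁻¹
f_n = 1 − e^(−nkτ) = 1 − e^(−6 × 0.02567 × 26.0) = 1 − e^(−4.005) = 1 − 0.01823 ≈ 0.982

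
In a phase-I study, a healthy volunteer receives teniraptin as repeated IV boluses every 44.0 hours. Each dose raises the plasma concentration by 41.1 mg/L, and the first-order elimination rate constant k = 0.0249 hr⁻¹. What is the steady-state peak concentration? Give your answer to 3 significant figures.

Fraction remaining after one interval: e^(−kτ) = e^(−0.02490 × 44.0) = 0.3343
R = 1 / (1 − 0.3343) = 1.502
Css,max = 41.1 × 1.502 ≈ 61.7 mg/L

61.7 mg/L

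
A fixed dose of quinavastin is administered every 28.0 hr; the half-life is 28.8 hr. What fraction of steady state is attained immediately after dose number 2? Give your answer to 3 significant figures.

0.740

k = ln 2 / 28.8 = 0.02407 hr⁻¹
f_n = 1 − e^(−nkτ) = 1 − e^(−2 × 0.02407 × 28.0) = 1 − e^(−1.348) = 1 − 0.2598 ≈ 0.740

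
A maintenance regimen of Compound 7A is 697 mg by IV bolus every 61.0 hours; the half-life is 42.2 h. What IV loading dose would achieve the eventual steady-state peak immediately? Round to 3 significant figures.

k = ln 2 / 42.2 = 0.01643 h⁻¹
Accumulation ratio R = 1 / (1 − e^(−kτ)) = 1 / (1 − e^(−0.01643×61.0)) = 1 / (1 − 0.3672) = 1.580
Loading dose = maintenance dose × R = 697 × 1.580 ≈ 1100 mg

1100 mg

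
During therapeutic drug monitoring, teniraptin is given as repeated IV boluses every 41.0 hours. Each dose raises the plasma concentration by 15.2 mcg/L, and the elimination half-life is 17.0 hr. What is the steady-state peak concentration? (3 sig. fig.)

18.7 mcg/L

k = ln 2 / 17.0 = 0.04077 hr⁻¹
Fraction remaining after one interval: e^(−kτ) = e^(−0.04077 × 41.0) = 0.1879
R = 1 / (1 − 0.1879) = 1.231
Css,max = 15.2 × 1.231 ≈ 18.7 mcg/L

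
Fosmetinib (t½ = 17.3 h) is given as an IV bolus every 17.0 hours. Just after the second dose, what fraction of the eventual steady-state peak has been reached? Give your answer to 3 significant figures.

k = ln 2 / 17.3 = 0.04007 h⁻¹
f_n = 1 − e^(−nkτ) = 1 − e^(−2 × 0.04007 × 17.0) = 1 − e^(−1.362) = 1 − 0.2561 ≈ 0.744

0.744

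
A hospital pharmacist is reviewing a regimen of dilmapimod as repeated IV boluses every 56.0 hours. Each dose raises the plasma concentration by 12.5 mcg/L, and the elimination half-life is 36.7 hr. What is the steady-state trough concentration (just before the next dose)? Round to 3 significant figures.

6.65 mcg/L

k = ln 2 / 36.7 = 0.01889 hr⁻¹
Fraction remaining after one interval: e^(−kτ) = e^(−0.01889 × 56.0) = 0.3473
R = 1 / (1 − 0.3473) = 1.532
Css,max = 12.5 × 1.532 = 19.15 mcg/L
Css,min = Css,max × e^(−kτ) = 19.15 × 0.3473 ≈ 6.65 mcg/L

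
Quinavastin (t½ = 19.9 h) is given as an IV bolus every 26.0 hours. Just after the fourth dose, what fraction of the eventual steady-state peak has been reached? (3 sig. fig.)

k = ln 2 / 19.9 = 0.03483 h⁻¹
f_n = 1 − e^(−nkτ) = 1 − e^(−4 × 0.03483 × 26.0) = 1 − e^(−3.622) = 1 − 0.02672 ≈ 0.973

0.973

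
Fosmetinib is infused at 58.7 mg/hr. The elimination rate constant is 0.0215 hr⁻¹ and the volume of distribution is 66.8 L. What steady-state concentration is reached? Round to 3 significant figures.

CL = k · V = 0.0215 × 66.8 = 1.436 L/hr
Css = rate / CL = 58.7 / 1.436 ≈ 40.9 mg/L

40.9 mg/L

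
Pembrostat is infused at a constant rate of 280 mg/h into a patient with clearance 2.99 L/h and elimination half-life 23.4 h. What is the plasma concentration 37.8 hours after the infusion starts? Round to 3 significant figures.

63.1 mg/L

Css = rate / CL = 280 / 2.99 = 93.65 mg/L
k = ln 2 / 23.4 = 0.02962 h⁻¹
C(t) = Css (1 − e^(−kt)) = 93.65 × (1 − e^(−1.120)) = 93.65 × 0.6736 ≈ 63.1 mg/L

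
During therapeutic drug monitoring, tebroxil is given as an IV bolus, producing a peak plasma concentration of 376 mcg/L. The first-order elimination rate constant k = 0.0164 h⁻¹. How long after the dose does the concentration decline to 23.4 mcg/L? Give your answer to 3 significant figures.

169 hours

C(t) = C₀ e^(−kt)  ⇒  t = ln(C₀/C) / k
t = ln(376/23.4) / 0.01640 = 2.777 / 0.01640 ≈ 169 hours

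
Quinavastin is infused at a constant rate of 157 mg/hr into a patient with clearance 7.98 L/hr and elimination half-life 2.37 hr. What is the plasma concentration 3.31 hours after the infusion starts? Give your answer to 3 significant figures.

12.2 mg/L

Css = rate / CL = 157 / 7.98 = 19.67 mg/L
k = ln 2 / 2.37 = 0.2925 hr⁻¹
C(t) = Css (1 − e^(−kt)) = 19.67 × (1 − e^(−0.9681)) = 19.67 × 0.6202 ≈ 12.2 mg/L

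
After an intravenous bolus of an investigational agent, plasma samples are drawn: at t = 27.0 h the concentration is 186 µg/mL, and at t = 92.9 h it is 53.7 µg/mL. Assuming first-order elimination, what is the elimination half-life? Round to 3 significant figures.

36.8 hours

k = ln(C₁/C₂) / (t₂ − t₁) = ln(186/53.7) / (92.9 − 27.0)
  = 1.242 / 65.90 = 0.01885 h⁻¹
t½ = ln 2 / k = ln 2 / 0.01885 ≈ 36.8 hours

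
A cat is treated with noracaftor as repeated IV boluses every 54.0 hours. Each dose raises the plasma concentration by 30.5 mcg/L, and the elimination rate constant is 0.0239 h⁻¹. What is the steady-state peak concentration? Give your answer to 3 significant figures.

42.1 mcg/L

Fraction remaining after one interval: e^(−kτ) = e^(−0.02390 × 54.0) = 0.2751
R = 1 / (1 − 0.2751) = 1.380
Css,max = 30.5 × 1.380 ≈ 42.1 mcg/L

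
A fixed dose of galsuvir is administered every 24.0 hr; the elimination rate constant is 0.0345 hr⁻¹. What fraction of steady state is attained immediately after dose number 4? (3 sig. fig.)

0.964

f_n = 1 − e^(−nkτ) = 1 − e^(−4 × 0.03450 × 24.0) = 1 − e^(−3.312) = 1 − 0.03644 ≈ 0.964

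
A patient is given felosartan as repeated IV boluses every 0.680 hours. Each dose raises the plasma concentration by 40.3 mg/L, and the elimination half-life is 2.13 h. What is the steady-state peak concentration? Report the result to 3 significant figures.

k = ln 2 / 2.13 = 0.3254 h⁻¹
Fraction remaining after one interval: e^(−kτ) = e^(−0.3254 × 0.680) = 0.8015
R = 1 / (1 − 0.8015) = 5.037
Css,max = 40.3 × 5.037 ≈ 203 mg/L

203 mg/L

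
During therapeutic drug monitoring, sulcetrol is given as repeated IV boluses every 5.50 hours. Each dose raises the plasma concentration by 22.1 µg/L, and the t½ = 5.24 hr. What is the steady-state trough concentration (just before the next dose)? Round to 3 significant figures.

k = ln 2 / 5.24 = 0.1323 hr⁻¹
Fraction remaining after one interval: e^(−kτ) = e^(−0.1323 × 5.50) = 0.4831
R = 1 / (1 − 0.4831) = 1.935
Css,max = 22.1 × 1.935 = 42.75 µg/L
Css,min = Css,max × e^(−kτ) = 42.75 × 0.4831 ≈ 20.7 µg/L

20.7 µg/L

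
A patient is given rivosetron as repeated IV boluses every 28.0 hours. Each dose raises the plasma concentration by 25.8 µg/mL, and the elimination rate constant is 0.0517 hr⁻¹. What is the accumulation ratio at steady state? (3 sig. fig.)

Fraction remaining after one interval: e^(−kτ) = e^(−0.05170 × 28.0) = 0.2351
R = 1 / (1 − 0.2351) = 1 / 0.7649 ≈ 1.31

1.31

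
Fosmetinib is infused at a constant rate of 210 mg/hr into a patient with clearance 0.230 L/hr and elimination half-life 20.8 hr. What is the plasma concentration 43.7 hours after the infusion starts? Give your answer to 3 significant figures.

Css = rate / CL = 210 / 0.230 = 913.0 mg/L
k = ln 2 / 20.8 = 0.03332 hr⁻¹
C(t) = Css (1 − e^(−kt)) = 913.0 × (1 − e^(−1.456)) = 913.0 × 0.7669 ≈ 700 mg/L

700 mg/L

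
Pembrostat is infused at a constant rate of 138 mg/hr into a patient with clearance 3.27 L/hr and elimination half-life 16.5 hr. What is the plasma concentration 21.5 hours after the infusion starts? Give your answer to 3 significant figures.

25.1 mg/L

Css = rate / CL = 138 / 3.27 = 42.20 mg/L
k = ln 2 / 16.5 = 0.04201 hr⁻¹
C(t) = Css (1 − e^(−kt)) = 42.20 × (1 − e^(−0.9032)) = 42.20 × 0.5947 ≈ 25.1 mg/L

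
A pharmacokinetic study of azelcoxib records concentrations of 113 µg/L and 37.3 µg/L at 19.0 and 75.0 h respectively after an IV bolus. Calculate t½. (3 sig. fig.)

k = ln(C₁/C₂) / (t₂ − t₁) = ln(113/37.3) / (75.0 − 19.0)
  = 1.108 / 56.00 = 0.01979 h⁻¹
t½ = ln 2 / k = ln 2 / 0.01979 ≈ 35.0 hours

35.0 hours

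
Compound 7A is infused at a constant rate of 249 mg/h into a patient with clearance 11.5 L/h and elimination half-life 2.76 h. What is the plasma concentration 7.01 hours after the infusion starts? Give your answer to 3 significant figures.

Css = rate / CL = 249 / 11.5 = 21.65 mg/L
k = ln 2 / 2.76 = 0.2511 h⁻¹
C(t) = Css (1 − e^(−kt)) = 21.65 × (1 − e^(−1.760)) = 21.65 × 0.8280 ≈ 17.9 mg/L

17.9 mg/L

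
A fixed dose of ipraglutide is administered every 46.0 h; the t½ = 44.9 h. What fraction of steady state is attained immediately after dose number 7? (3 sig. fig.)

k = ln 2 / 44.9 = 0.01544 h⁻¹
f_n = 1 − e^(−nkτ) = 1 − e^(−7 × 0.01544 × 46.0) = 1 − e^(−4.971) = 1 − 0.006937 ≈ 0.993

0.993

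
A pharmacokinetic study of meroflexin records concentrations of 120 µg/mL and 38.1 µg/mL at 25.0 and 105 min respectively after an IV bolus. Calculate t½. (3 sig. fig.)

k = ln(C₁/C₂) / (t₂ − t₁) = ln(120/38.1) / (105 − 25.0)
  = 1.147 / 80.00 = 0.01434 min⁻¹
t½ = ln 2 / k = ln 2 / 0.01434 ≈ 48.3 minutes

48.3 minutes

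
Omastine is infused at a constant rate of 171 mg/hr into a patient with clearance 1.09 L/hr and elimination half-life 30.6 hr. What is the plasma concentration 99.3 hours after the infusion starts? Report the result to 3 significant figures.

Css = rate / CL = 171 / 1.09 = 156.9 mg/L
k = ln 2 / 30.6 = 0.02265 hr⁻¹
C(t) = Css (1 − e^(−kt)) = 156.9 × (1 − e^(−2.249)) = 156.9 × 0.8945 ≈ 140 mg/L

140 mg/L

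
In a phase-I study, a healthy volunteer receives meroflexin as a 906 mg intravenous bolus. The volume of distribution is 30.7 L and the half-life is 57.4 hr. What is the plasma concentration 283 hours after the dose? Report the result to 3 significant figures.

0.968 mg/L

C₀ = dose / V = 906 / 30.7 = 29.51 mg/L
k = ln 2 / 57.4 = 0.01208 hr⁻¹
C(t) = C₀ e^(−kt) = 29.51 × e^(−0.01208 × 283) = 29.51 × e^(−3.417) = 29.51 × 0.03280 ≈ 0.968 mg/L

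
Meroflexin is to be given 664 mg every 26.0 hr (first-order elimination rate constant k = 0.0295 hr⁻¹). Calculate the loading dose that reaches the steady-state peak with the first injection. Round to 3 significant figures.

Accumulation ratio R = 1 / (1 − e^(−kτ)) = 1 / (1 − e^(−0.02950×26.0)) = 1 / (1 − 0.4644) = 1.867
Loading dose = maintenance dose × R = 664 × 1.867 ≈ 1240 mg

1240 mg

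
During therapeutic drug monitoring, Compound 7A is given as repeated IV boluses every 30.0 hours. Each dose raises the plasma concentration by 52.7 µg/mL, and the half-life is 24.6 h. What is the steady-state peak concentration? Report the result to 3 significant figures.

k = ln 2 / 24.6 = 0.02818 h⁻¹
Fraction remaining after one interval: e^(−kτ) = e^(−0.02818 × 30.0) = 0.4294
R = 1 / (1 − 0.4294) = 1.753
Css,max = 52.7 × 1.753 ≈ 92.4 µg/mL

92.4 µg/mL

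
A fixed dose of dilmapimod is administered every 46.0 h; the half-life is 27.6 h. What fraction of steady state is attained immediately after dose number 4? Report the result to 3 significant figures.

k = ln 2 / 27.6 = 0.02511 h⁻¹
f_n = 1 − e^(−nkτ) = 1 − e^(−4 × 0.02511 × 46.0) = 1 − e^(−4.621) = 1 − 0.009843 ≈ 0.990

0.990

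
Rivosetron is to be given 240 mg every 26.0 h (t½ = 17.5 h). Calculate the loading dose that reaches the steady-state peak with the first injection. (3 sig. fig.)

373 mg

k = ln 2 / 17.5 = 0.03961 h⁻¹
Accumulation ratio R = 1 / (1 − e^(−kτ)) = 1 / (1 − e^(−0.03961×26.0)) = 1 / (1 − 0.3571) = 1.555
Loading dose = maintenance dose × R = 240 × 1.555 ≈ 373 mg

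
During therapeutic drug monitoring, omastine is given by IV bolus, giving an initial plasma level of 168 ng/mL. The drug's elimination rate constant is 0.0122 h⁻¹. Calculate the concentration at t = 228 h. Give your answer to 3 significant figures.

10.4 ng/mL

C(t) = C₀ e^(−kt) = 168 × e^(−0.01220 × 228) = 168 × e^(−2.782) = 168 × 0.06194 ≈ 10.4 ng/mL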